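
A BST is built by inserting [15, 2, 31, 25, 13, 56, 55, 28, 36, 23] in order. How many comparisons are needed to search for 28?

Search path for 28: 15 -> 31 -> 25 -> 28
Found: True
Comparisons: 4


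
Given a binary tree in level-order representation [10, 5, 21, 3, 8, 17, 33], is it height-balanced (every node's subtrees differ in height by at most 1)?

Tree (level-order array): [10, 5, 21, 3, 8, 17, 33]
Definition: a tree is height-balanced if, at every node, |h(left) - h(right)| <= 1 (empty subtree has height -1).
Bottom-up per-node check:
  node 3: h_left=-1, h_right=-1, diff=0 [OK], height=0
  node 8: h_left=-1, h_right=-1, diff=0 [OK], height=0
  node 5: h_left=0, h_right=0, diff=0 [OK], height=1
  node 17: h_left=-1, h_right=-1, diff=0 [OK], height=0
  node 33: h_left=-1, h_right=-1, diff=0 [OK], height=0
  node 21: h_left=0, h_right=0, diff=0 [OK], height=1
  node 10: h_left=1, h_right=1, diff=0 [OK], height=2
All nodes satisfy the balance condition.
Result: Balanced


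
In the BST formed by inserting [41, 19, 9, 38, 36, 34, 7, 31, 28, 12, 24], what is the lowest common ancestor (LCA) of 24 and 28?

Tree insertion order: [41, 19, 9, 38, 36, 34, 7, 31, 28, 12, 24]
Tree (level-order array): [41, 19, None, 9, 38, 7, 12, 36, None, None, None, None, None, 34, None, 31, None, 28, None, 24]
In a BST, the LCA of p=24, q=28 is the first node v on the
root-to-leaf path with p <= v <= q (go left if both < v, right if both > v).
Walk from root:
  at 41: both 24 and 28 < 41, go left
  at 19: both 24 and 28 > 19, go right
  at 38: both 24 and 28 < 38, go left
  at 36: both 24 and 28 < 36, go left
  at 34: both 24 and 28 < 34, go left
  at 31: both 24 and 28 < 31, go left
  at 28: 24 <= 28 <= 28, this is the LCA
LCA = 28


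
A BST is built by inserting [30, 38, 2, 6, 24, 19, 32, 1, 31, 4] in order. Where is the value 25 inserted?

Starting tree (level order): [30, 2, 38, 1, 6, 32, None, None, None, 4, 24, 31, None, None, None, 19]
Insertion path: 30 -> 2 -> 6 -> 24
Result: insert 25 as right child of 24
Final tree (level order): [30, 2, 38, 1, 6, 32, None, None, None, 4, 24, 31, None, None, None, 19, 25]


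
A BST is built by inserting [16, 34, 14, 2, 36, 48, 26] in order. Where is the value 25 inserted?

Starting tree (level order): [16, 14, 34, 2, None, 26, 36, None, None, None, None, None, 48]
Insertion path: 16 -> 34 -> 26
Result: insert 25 as left child of 26
Final tree (level order): [16, 14, 34, 2, None, 26, 36, None, None, 25, None, None, 48]


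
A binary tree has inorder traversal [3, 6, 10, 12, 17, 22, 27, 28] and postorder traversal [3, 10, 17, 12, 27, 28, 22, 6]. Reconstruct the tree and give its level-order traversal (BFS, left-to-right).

Inorder:   [3, 6, 10, 12, 17, 22, 27, 28]
Postorder: [3, 10, 17, 12, 27, 28, 22, 6]
Algorithm: postorder visits root last, so walk postorder right-to-left;
each value is the root of the current inorder slice — split it at that
value, recurse on the right subtree first, then the left.
Recursive splits:
  root=6; inorder splits into left=[3], right=[10, 12, 17, 22, 27, 28]
  root=22; inorder splits into left=[10, 12, 17], right=[27, 28]
  root=28; inorder splits into left=[27], right=[]
  root=27; inorder splits into left=[], right=[]
  root=12; inorder splits into left=[10], right=[17]
  root=17; inorder splits into left=[], right=[]
  root=10; inorder splits into left=[], right=[]
  root=3; inorder splits into left=[], right=[]
Reconstructed level-order: [6, 3, 22, 12, 28, 10, 17, 27]


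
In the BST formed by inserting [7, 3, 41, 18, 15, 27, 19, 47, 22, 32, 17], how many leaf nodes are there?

Tree built from: [7, 3, 41, 18, 15, 27, 19, 47, 22, 32, 17]
Tree (level-order array): [7, 3, 41, None, None, 18, 47, 15, 27, None, None, None, 17, 19, 32, None, None, None, 22]
Rule: A leaf has 0 children.
Per-node child counts:
  node 7: 2 child(ren)
  node 3: 0 child(ren)
  node 41: 2 child(ren)
  node 18: 2 child(ren)
  node 15: 1 child(ren)
  node 17: 0 child(ren)
  node 27: 2 child(ren)
  node 19: 1 child(ren)
  node 22: 0 child(ren)
  node 32: 0 child(ren)
  node 47: 0 child(ren)
Matching nodes: [3, 17, 22, 32, 47]
Count of leaf nodes: 5


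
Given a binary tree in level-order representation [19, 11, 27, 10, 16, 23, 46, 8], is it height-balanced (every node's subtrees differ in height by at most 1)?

Tree (level-order array): [19, 11, 27, 10, 16, 23, 46, 8]
Definition: a tree is height-balanced if, at every node, |h(left) - h(right)| <= 1 (empty subtree has height -1).
Bottom-up per-node check:
  node 8: h_left=-1, h_right=-1, diff=0 [OK], height=0
  node 10: h_left=0, h_right=-1, diff=1 [OK], height=1
  node 16: h_left=-1, h_right=-1, diff=0 [OK], height=0
  node 11: h_left=1, h_right=0, diff=1 [OK], height=2
  node 23: h_left=-1, h_right=-1, diff=0 [OK], height=0
  node 46: h_left=-1, h_right=-1, diff=0 [OK], height=0
  node 27: h_left=0, h_right=0, diff=0 [OK], height=1
  node 19: h_left=2, h_right=1, diff=1 [OK], height=3
All nodes satisfy the balance condition.
Result: Balanced


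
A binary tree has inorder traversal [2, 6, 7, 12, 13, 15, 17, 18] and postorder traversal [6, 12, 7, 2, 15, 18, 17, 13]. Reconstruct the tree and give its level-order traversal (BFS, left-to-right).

Inorder:   [2, 6, 7, 12, 13, 15, 17, 18]
Postorder: [6, 12, 7, 2, 15, 18, 17, 13]
Algorithm: postorder visits root last, so walk postorder right-to-left;
each value is the root of the current inorder slice — split it at that
value, recurse on the right subtree first, then the left.
Recursive splits:
  root=13; inorder splits into left=[2, 6, 7, 12], right=[15, 17, 18]
  root=17; inorder splits into left=[15], right=[18]
  root=18; inorder splits into left=[], right=[]
  root=15; inorder splits into left=[], right=[]
  root=2; inorder splits into left=[], right=[6, 7, 12]
  root=7; inorder splits into left=[6], right=[12]
  root=12; inorder splits into left=[], right=[]
  root=6; inorder splits into left=[], right=[]
Reconstructed level-order: [13, 2, 17, 7, 15, 18, 6, 12]


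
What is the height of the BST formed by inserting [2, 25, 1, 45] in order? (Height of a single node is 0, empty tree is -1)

Insertion order: [2, 25, 1, 45]
Tree (level-order array): [2, 1, 25, None, None, None, 45]
Compute height bottom-up (empty subtree = -1):
  height(1) = 1 + max(-1, -1) = 0
  height(45) = 1 + max(-1, -1) = 0
  height(25) = 1 + max(-1, 0) = 1
  height(2) = 1 + max(0, 1) = 2
Height = 2


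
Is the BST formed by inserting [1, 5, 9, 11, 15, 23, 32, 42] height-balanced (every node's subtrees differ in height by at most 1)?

Tree (level-order array): [1, None, 5, None, 9, None, 11, None, 15, None, 23, None, 32, None, 42]
Definition: a tree is height-balanced if, at every node, |h(left) - h(right)| <= 1 (empty subtree has height -1).
Bottom-up per-node check:
  node 42: h_left=-1, h_right=-1, diff=0 [OK], height=0
  node 32: h_left=-1, h_right=0, diff=1 [OK], height=1
  node 23: h_left=-1, h_right=1, diff=2 [FAIL (|-1-1|=2 > 1)], height=2
  node 15: h_left=-1, h_right=2, diff=3 [FAIL (|-1-2|=3 > 1)], height=3
  node 11: h_left=-1, h_right=3, diff=4 [FAIL (|-1-3|=4 > 1)], height=4
  node 9: h_left=-1, h_right=4, diff=5 [FAIL (|-1-4|=5 > 1)], height=5
  node 5: h_left=-1, h_right=5, diff=6 [FAIL (|-1-5|=6 > 1)], height=6
  node 1: h_left=-1, h_right=6, diff=7 [FAIL (|-1-6|=7 > 1)], height=7
Node 23 violates the condition: |-1 - 1| = 2 > 1.
Result: Not balanced


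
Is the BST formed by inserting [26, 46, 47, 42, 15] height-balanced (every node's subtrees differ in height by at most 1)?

Tree (level-order array): [26, 15, 46, None, None, 42, 47]
Definition: a tree is height-balanced if, at every node, |h(left) - h(right)| <= 1 (empty subtree has height -1).
Bottom-up per-node check:
  node 15: h_left=-1, h_right=-1, diff=0 [OK], height=0
  node 42: h_left=-1, h_right=-1, diff=0 [OK], height=0
  node 47: h_left=-1, h_right=-1, diff=0 [OK], height=0
  node 46: h_left=0, h_right=0, diff=0 [OK], height=1
  node 26: h_left=0, h_right=1, diff=1 [OK], height=2
All nodes satisfy the balance condition.
Result: Balanced


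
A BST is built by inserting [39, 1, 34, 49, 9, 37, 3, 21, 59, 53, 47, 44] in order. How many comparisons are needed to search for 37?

Search path for 37: 39 -> 1 -> 34 -> 37
Found: True
Comparisons: 4


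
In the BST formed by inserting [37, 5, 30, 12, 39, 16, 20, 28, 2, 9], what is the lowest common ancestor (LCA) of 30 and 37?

Tree insertion order: [37, 5, 30, 12, 39, 16, 20, 28, 2, 9]
Tree (level-order array): [37, 5, 39, 2, 30, None, None, None, None, 12, None, 9, 16, None, None, None, 20, None, 28]
In a BST, the LCA of p=30, q=37 is the first node v on the
root-to-leaf path with p <= v <= q (go left if both < v, right if both > v).
Walk from root:
  at 37: 30 <= 37 <= 37, this is the LCA
LCA = 37


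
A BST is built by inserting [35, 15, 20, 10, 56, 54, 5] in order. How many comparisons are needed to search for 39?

Search path for 39: 35 -> 56 -> 54
Found: False
Comparisons: 3


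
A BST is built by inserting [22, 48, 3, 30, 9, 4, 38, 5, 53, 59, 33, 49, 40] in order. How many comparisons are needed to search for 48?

Search path for 48: 22 -> 48
Found: True
Comparisons: 2


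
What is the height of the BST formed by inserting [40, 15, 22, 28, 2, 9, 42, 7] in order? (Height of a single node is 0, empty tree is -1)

Insertion order: [40, 15, 22, 28, 2, 9, 42, 7]
Tree (level-order array): [40, 15, 42, 2, 22, None, None, None, 9, None, 28, 7]
Compute height bottom-up (empty subtree = -1):
  height(7) = 1 + max(-1, -1) = 0
  height(9) = 1 + max(0, -1) = 1
  height(2) = 1 + max(-1, 1) = 2
  height(28) = 1 + max(-1, -1) = 0
  height(22) = 1 + max(-1, 0) = 1
  height(15) = 1 + max(2, 1) = 3
  height(42) = 1 + max(-1, -1) = 0
  height(40) = 1 + max(3, 0) = 4
Height = 4


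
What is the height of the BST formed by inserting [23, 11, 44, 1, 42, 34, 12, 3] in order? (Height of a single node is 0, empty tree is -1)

Insertion order: [23, 11, 44, 1, 42, 34, 12, 3]
Tree (level-order array): [23, 11, 44, 1, 12, 42, None, None, 3, None, None, 34]
Compute height bottom-up (empty subtree = -1):
  height(3) = 1 + max(-1, -1) = 0
  height(1) = 1 + max(-1, 0) = 1
  height(12) = 1 + max(-1, -1) = 0
  height(11) = 1 + max(1, 0) = 2
  height(34) = 1 + max(-1, -1) = 0
  height(42) = 1 + max(0, -1) = 1
  height(44) = 1 + max(1, -1) = 2
  height(23) = 1 + max(2, 2) = 3
Height = 3


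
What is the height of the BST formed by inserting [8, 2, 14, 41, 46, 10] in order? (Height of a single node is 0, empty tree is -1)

Insertion order: [8, 2, 14, 41, 46, 10]
Tree (level-order array): [8, 2, 14, None, None, 10, 41, None, None, None, 46]
Compute height bottom-up (empty subtree = -1):
  height(2) = 1 + max(-1, -1) = 0
  height(10) = 1 + max(-1, -1) = 0
  height(46) = 1 + max(-1, -1) = 0
  height(41) = 1 + max(-1, 0) = 1
  height(14) = 1 + max(0, 1) = 2
  height(8) = 1 + max(0, 2) = 3
Height = 3


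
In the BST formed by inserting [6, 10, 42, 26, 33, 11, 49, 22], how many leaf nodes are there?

Tree built from: [6, 10, 42, 26, 33, 11, 49, 22]
Tree (level-order array): [6, None, 10, None, 42, 26, 49, 11, 33, None, None, None, 22]
Rule: A leaf has 0 children.
Per-node child counts:
  node 6: 1 child(ren)
  node 10: 1 child(ren)
  node 42: 2 child(ren)
  node 26: 2 child(ren)
  node 11: 1 child(ren)
  node 22: 0 child(ren)
  node 33: 0 child(ren)
  node 49: 0 child(ren)
Matching nodes: [22, 33, 49]
Count of leaf nodes: 3


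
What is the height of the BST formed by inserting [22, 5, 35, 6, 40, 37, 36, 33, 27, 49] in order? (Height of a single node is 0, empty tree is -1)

Insertion order: [22, 5, 35, 6, 40, 37, 36, 33, 27, 49]
Tree (level-order array): [22, 5, 35, None, 6, 33, 40, None, None, 27, None, 37, 49, None, None, 36]
Compute height bottom-up (empty subtree = -1):
  height(6) = 1 + max(-1, -1) = 0
  height(5) = 1 + max(-1, 0) = 1
  height(27) = 1 + max(-1, -1) = 0
  height(33) = 1 + max(0, -1) = 1
  height(36) = 1 + max(-1, -1) = 0
  height(37) = 1 + max(0, -1) = 1
  height(49) = 1 + max(-1, -1) = 0
  height(40) = 1 + max(1, 0) = 2
  height(35) = 1 + max(1, 2) = 3
  height(22) = 1 + max(1, 3) = 4
Height = 4


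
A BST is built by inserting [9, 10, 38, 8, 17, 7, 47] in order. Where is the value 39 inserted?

Starting tree (level order): [9, 8, 10, 7, None, None, 38, None, None, 17, 47]
Insertion path: 9 -> 10 -> 38 -> 47
Result: insert 39 as left child of 47
Final tree (level order): [9, 8, 10, 7, None, None, 38, None, None, 17, 47, None, None, 39]


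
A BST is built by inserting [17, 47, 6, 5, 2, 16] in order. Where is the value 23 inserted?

Starting tree (level order): [17, 6, 47, 5, 16, None, None, 2]
Insertion path: 17 -> 47
Result: insert 23 as left child of 47
Final tree (level order): [17, 6, 47, 5, 16, 23, None, 2]


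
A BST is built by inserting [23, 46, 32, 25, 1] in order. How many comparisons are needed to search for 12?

Search path for 12: 23 -> 1
Found: False
Comparisons: 2


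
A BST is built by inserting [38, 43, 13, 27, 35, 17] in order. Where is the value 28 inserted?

Starting tree (level order): [38, 13, 43, None, 27, None, None, 17, 35]
Insertion path: 38 -> 13 -> 27 -> 35
Result: insert 28 as left child of 35
Final tree (level order): [38, 13, 43, None, 27, None, None, 17, 35, None, None, 28]


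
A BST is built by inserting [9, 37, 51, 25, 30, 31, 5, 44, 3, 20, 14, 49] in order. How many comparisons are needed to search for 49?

Search path for 49: 9 -> 37 -> 51 -> 44 -> 49
Found: True
Comparisons: 5


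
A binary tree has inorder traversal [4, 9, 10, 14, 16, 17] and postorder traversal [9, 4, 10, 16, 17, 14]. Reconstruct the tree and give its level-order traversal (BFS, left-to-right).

Inorder:   [4, 9, 10, 14, 16, 17]
Postorder: [9, 4, 10, 16, 17, 14]
Algorithm: postorder visits root last, so walk postorder right-to-left;
each value is the root of the current inorder slice — split it at that
value, recurse on the right subtree first, then the left.
Recursive splits:
  root=14; inorder splits into left=[4, 9, 10], right=[16, 17]
  root=17; inorder splits into left=[16], right=[]
  root=16; inorder splits into left=[], right=[]
  root=10; inorder splits into left=[4, 9], right=[]
  root=4; inorder splits into left=[], right=[9]
  root=9; inorder splits into left=[], right=[]
Reconstructed level-order: [14, 10, 17, 4, 16, 9]


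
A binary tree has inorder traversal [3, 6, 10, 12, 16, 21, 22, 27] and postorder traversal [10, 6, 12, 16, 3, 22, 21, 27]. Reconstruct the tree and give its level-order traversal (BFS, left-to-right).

Inorder:   [3, 6, 10, 12, 16, 21, 22, 27]
Postorder: [10, 6, 12, 16, 3, 22, 21, 27]
Algorithm: postorder visits root last, so walk postorder right-to-left;
each value is the root of the current inorder slice — split it at that
value, recurse on the right subtree first, then the left.
Recursive splits:
  root=27; inorder splits into left=[3, 6, 10, 12, 16, 21, 22], right=[]
  root=21; inorder splits into left=[3, 6, 10, 12, 16], right=[22]
  root=22; inorder splits into left=[], right=[]
  root=3; inorder splits into left=[], right=[6, 10, 12, 16]
  root=16; inorder splits into left=[6, 10, 12], right=[]
  root=12; inorder splits into left=[6, 10], right=[]
  root=6; inorder splits into left=[], right=[10]
  root=10; inorder splits into left=[], right=[]
Reconstructed level-order: [27, 21, 3, 22, 16, 12, 6, 10]


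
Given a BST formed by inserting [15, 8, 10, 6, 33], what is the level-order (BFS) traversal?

Tree insertion order: [15, 8, 10, 6, 33]
Tree (level-order array): [15, 8, 33, 6, 10]
BFS from the root, enqueuing left then right child of each popped node:
  queue [15] -> pop 15, enqueue [8, 33], visited so far: [15]
  queue [8, 33] -> pop 8, enqueue [6, 10], visited so far: [15, 8]
  queue [33, 6, 10] -> pop 33, enqueue [none], visited so far: [15, 8, 33]
  queue [6, 10] -> pop 6, enqueue [none], visited so far: [15, 8, 33, 6]
  queue [10] -> pop 10, enqueue [none], visited so far: [15, 8, 33, 6, 10]
Result: [15, 8, 33, 6, 10]


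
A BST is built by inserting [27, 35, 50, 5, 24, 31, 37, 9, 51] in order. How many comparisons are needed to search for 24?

Search path for 24: 27 -> 5 -> 24
Found: True
Comparisons: 3


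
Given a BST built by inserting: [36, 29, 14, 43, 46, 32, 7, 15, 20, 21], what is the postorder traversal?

Tree insertion order: [36, 29, 14, 43, 46, 32, 7, 15, 20, 21]
Tree (level-order array): [36, 29, 43, 14, 32, None, 46, 7, 15, None, None, None, None, None, None, None, 20, None, 21]
Postorder traversal: [7, 21, 20, 15, 14, 32, 29, 46, 43, 36]


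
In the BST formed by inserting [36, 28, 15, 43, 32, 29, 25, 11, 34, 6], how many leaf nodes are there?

Tree built from: [36, 28, 15, 43, 32, 29, 25, 11, 34, 6]
Tree (level-order array): [36, 28, 43, 15, 32, None, None, 11, 25, 29, 34, 6]
Rule: A leaf has 0 children.
Per-node child counts:
  node 36: 2 child(ren)
  node 28: 2 child(ren)
  node 15: 2 child(ren)
  node 11: 1 child(ren)
  node 6: 0 child(ren)
  node 25: 0 child(ren)
  node 32: 2 child(ren)
  node 29: 0 child(ren)
  node 34: 0 child(ren)
  node 43: 0 child(ren)
Matching nodes: [6, 25, 29, 34, 43]
Count of leaf nodes: 5


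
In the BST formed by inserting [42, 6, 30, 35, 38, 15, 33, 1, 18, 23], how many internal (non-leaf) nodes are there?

Tree built from: [42, 6, 30, 35, 38, 15, 33, 1, 18, 23]
Tree (level-order array): [42, 6, None, 1, 30, None, None, 15, 35, None, 18, 33, 38, None, 23]
Rule: An internal node has at least one child.
Per-node child counts:
  node 42: 1 child(ren)
  node 6: 2 child(ren)
  node 1: 0 child(ren)
  node 30: 2 child(ren)
  node 15: 1 child(ren)
  node 18: 1 child(ren)
  node 23: 0 child(ren)
  node 35: 2 child(ren)
  node 33: 0 child(ren)
  node 38: 0 child(ren)
Matching nodes: [42, 6, 30, 15, 18, 35]
Count of internal (non-leaf) nodes: 6


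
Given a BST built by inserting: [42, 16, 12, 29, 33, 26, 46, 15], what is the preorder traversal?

Tree insertion order: [42, 16, 12, 29, 33, 26, 46, 15]
Tree (level-order array): [42, 16, 46, 12, 29, None, None, None, 15, 26, 33]
Preorder traversal: [42, 16, 12, 15, 29, 26, 33, 46]


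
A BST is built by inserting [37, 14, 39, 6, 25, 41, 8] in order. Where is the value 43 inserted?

Starting tree (level order): [37, 14, 39, 6, 25, None, 41, None, 8]
Insertion path: 37 -> 39 -> 41
Result: insert 43 as right child of 41
Final tree (level order): [37, 14, 39, 6, 25, None, 41, None, 8, None, None, None, 43]


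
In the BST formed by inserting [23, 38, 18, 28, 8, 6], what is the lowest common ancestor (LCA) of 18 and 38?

Tree insertion order: [23, 38, 18, 28, 8, 6]
Tree (level-order array): [23, 18, 38, 8, None, 28, None, 6]
In a BST, the LCA of p=18, q=38 is the first node v on the
root-to-leaf path with p <= v <= q (go left if both < v, right if both > v).
Walk from root:
  at 23: 18 <= 23 <= 38, this is the LCA
LCA = 23


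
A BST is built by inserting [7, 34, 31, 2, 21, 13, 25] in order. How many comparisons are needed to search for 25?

Search path for 25: 7 -> 34 -> 31 -> 21 -> 25
Found: True
Comparisons: 5


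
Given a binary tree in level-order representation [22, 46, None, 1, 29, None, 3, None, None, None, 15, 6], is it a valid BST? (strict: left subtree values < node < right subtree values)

Level-order array: [22, 46, None, 1, 29, None, 3, None, None, None, 15, 6]
Validate using subtree bounds (lo, hi): at each node, require lo < value < hi,
then recurse left with hi=value and right with lo=value.
Preorder trace (stopping at first violation):
  at node 22 with bounds (-inf, +inf): OK
  at node 46 with bounds (-inf, 22): VIOLATION
Node 46 violates its bound: not (-inf < 46 < 22).
Result: Not a valid BST


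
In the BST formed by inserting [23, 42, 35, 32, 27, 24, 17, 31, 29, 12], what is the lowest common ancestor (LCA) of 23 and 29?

Tree insertion order: [23, 42, 35, 32, 27, 24, 17, 31, 29, 12]
Tree (level-order array): [23, 17, 42, 12, None, 35, None, None, None, 32, None, 27, None, 24, 31, None, None, 29]
In a BST, the LCA of p=23, q=29 is the first node v on the
root-to-leaf path with p <= v <= q (go left if both < v, right if both > v).
Walk from root:
  at 23: 23 <= 23 <= 29, this is the LCA
LCA = 23


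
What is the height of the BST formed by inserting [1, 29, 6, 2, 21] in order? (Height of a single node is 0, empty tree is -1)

Insertion order: [1, 29, 6, 2, 21]
Tree (level-order array): [1, None, 29, 6, None, 2, 21]
Compute height bottom-up (empty subtree = -1):
  height(2) = 1 + max(-1, -1) = 0
  height(21) = 1 + max(-1, -1) = 0
  height(6) = 1 + max(0, 0) = 1
  height(29) = 1 + max(1, -1) = 2
  height(1) = 1 + max(-1, 2) = 3
Height = 3


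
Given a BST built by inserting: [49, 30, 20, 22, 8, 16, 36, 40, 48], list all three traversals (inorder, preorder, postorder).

Tree insertion order: [49, 30, 20, 22, 8, 16, 36, 40, 48]
Tree (level-order array): [49, 30, None, 20, 36, 8, 22, None, 40, None, 16, None, None, None, 48]
Inorder (L, root, R): [8, 16, 20, 22, 30, 36, 40, 48, 49]
Preorder (root, L, R): [49, 30, 20, 8, 16, 22, 36, 40, 48]
Postorder (L, R, root): [16, 8, 22, 20, 48, 40, 36, 30, 49]


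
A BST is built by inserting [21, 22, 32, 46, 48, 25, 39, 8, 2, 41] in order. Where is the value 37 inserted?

Starting tree (level order): [21, 8, 22, 2, None, None, 32, None, None, 25, 46, None, None, 39, 48, None, 41]
Insertion path: 21 -> 22 -> 32 -> 46 -> 39
Result: insert 37 as left child of 39
Final tree (level order): [21, 8, 22, 2, None, None, 32, None, None, 25, 46, None, None, 39, 48, 37, 41]


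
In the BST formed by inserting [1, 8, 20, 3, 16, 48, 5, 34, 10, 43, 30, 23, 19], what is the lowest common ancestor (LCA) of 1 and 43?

Tree insertion order: [1, 8, 20, 3, 16, 48, 5, 34, 10, 43, 30, 23, 19]
Tree (level-order array): [1, None, 8, 3, 20, None, 5, 16, 48, None, None, 10, 19, 34, None, None, None, None, None, 30, 43, 23]
In a BST, the LCA of p=1, q=43 is the first node v on the
root-to-leaf path with p <= v <= q (go left if both < v, right if both > v).
Walk from root:
  at 1: 1 <= 1 <= 43, this is the LCA
LCA = 1


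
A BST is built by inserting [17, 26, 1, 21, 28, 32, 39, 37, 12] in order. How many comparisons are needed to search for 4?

Search path for 4: 17 -> 1 -> 12
Found: False
Comparisons: 3


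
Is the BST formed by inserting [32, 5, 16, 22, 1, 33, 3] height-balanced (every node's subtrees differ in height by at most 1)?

Tree (level-order array): [32, 5, 33, 1, 16, None, None, None, 3, None, 22]
Definition: a tree is height-balanced if, at every node, |h(left) - h(right)| <= 1 (empty subtree has height -1).
Bottom-up per-node check:
  node 3: h_left=-1, h_right=-1, diff=0 [OK], height=0
  node 1: h_left=-1, h_right=0, diff=1 [OK], height=1
  node 22: h_left=-1, h_right=-1, diff=0 [OK], height=0
  node 16: h_left=-1, h_right=0, diff=1 [OK], height=1
  node 5: h_left=1, h_right=1, diff=0 [OK], height=2
  node 33: h_left=-1, h_right=-1, diff=0 [OK], height=0
  node 32: h_left=2, h_right=0, diff=2 [FAIL (|2-0|=2 > 1)], height=3
Node 32 violates the condition: |2 - 0| = 2 > 1.
Result: Not balanced


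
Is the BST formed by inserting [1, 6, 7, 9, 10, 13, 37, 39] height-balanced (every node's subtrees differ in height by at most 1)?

Tree (level-order array): [1, None, 6, None, 7, None, 9, None, 10, None, 13, None, 37, None, 39]
Definition: a tree is height-balanced if, at every node, |h(left) - h(right)| <= 1 (empty subtree has height -1).
Bottom-up per-node check:
  node 39: h_left=-1, h_right=-1, diff=0 [OK], height=0
  node 37: h_left=-1, h_right=0, diff=1 [OK], height=1
  node 13: h_left=-1, h_right=1, diff=2 [FAIL (|-1-1|=2 > 1)], height=2
  node 10: h_left=-1, h_right=2, diff=3 [FAIL (|-1-2|=3 > 1)], height=3
  node 9: h_left=-1, h_right=3, diff=4 [FAIL (|-1-3|=4 > 1)], height=4
  node 7: h_left=-1, h_right=4, diff=5 [FAIL (|-1-4|=5 > 1)], height=5
  node 6: h_left=-1, h_right=5, diff=6 [FAIL (|-1-5|=6 > 1)], height=6
  node 1: h_left=-1, h_right=6, diff=7 [FAIL (|-1-6|=7 > 1)], height=7
Node 13 violates the condition: |-1 - 1| = 2 > 1.
Result: Not balanced


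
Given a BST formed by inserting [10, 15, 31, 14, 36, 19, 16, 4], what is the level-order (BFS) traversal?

Tree insertion order: [10, 15, 31, 14, 36, 19, 16, 4]
Tree (level-order array): [10, 4, 15, None, None, 14, 31, None, None, 19, 36, 16]
BFS from the root, enqueuing left then right child of each popped node:
  queue [10] -> pop 10, enqueue [4, 15], visited so far: [10]
  queue [4, 15] -> pop 4, enqueue [none], visited so far: [10, 4]
  queue [15] -> pop 15, enqueue [14, 31], visited so far: [10, 4, 15]
  queue [14, 31] -> pop 14, enqueue [none], visited so far: [10, 4, 15, 14]
  queue [31] -> pop 31, enqueue [19, 36], visited so far: [10, 4, 15, 14, 31]
  queue [19, 36] -> pop 19, enqueue [16], visited so far: [10, 4, 15, 14, 31, 19]
  queue [36, 16] -> pop 36, enqueue [none], visited so far: [10, 4, 15, 14, 31, 19, 36]
  queue [16] -> pop 16, enqueue [none], visited so far: [10, 4, 15, 14, 31, 19, 36, 16]
Result: [10, 4, 15, 14, 31, 19, 36, 16]


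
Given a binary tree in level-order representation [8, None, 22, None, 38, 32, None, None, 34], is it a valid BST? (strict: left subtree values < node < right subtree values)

Level-order array: [8, None, 22, None, 38, 32, None, None, 34]
Validate using subtree bounds (lo, hi): at each node, require lo < value < hi,
then recurse left with hi=value and right with lo=value.
Preorder trace (stopping at first violation):
  at node 8 with bounds (-inf, +inf): OK
  at node 22 with bounds (8, +inf): OK
  at node 38 with bounds (22, +inf): OK
  at node 32 with bounds (22, 38): OK
  at node 34 with bounds (32, 38): OK
No violation found at any node.
Result: Valid BST


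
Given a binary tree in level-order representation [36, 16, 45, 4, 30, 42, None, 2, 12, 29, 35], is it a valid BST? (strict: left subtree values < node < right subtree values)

Level-order array: [36, 16, 45, 4, 30, 42, None, 2, 12, 29, 35]
Validate using subtree bounds (lo, hi): at each node, require lo < value < hi,
then recurse left with hi=value and right with lo=value.
Preorder trace (stopping at first violation):
  at node 36 with bounds (-inf, +inf): OK
  at node 16 with bounds (-inf, 36): OK
  at node 4 with bounds (-inf, 16): OK
  at node 2 with bounds (-inf, 4): OK
  at node 12 with bounds (4, 16): OK
  at node 30 with bounds (16, 36): OK
  at node 29 with bounds (16, 30): OK
  at node 35 with bounds (30, 36): OK
  at node 45 with bounds (36, +inf): OK
  at node 42 with bounds (36, 45): OK
No violation found at any node.
Result: Valid BST


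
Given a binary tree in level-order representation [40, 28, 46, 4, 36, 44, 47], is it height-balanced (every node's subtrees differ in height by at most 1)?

Tree (level-order array): [40, 28, 46, 4, 36, 44, 47]
Definition: a tree is height-balanced if, at every node, |h(left) - h(right)| <= 1 (empty subtree has height -1).
Bottom-up per-node check:
  node 4: h_left=-1, h_right=-1, diff=0 [OK], height=0
  node 36: h_left=-1, h_right=-1, diff=0 [OK], height=0
  node 28: h_left=0, h_right=0, diff=0 [OK], height=1
  node 44: h_left=-1, h_right=-1, diff=0 [OK], height=0
  node 47: h_left=-1, h_right=-1, diff=0 [OK], height=0
  node 46: h_left=0, h_right=0, diff=0 [OK], height=1
  node 40: h_left=1, h_right=1, diff=0 [OK], height=2
All nodes satisfy the balance condition.
Result: Balanced


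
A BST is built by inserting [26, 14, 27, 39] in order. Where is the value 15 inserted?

Starting tree (level order): [26, 14, 27, None, None, None, 39]
Insertion path: 26 -> 14
Result: insert 15 as right child of 14
Final tree (level order): [26, 14, 27, None, 15, None, 39]


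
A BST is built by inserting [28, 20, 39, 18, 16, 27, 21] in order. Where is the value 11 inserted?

Starting tree (level order): [28, 20, 39, 18, 27, None, None, 16, None, 21]
Insertion path: 28 -> 20 -> 18 -> 16
Result: insert 11 as left child of 16
Final tree (level order): [28, 20, 39, 18, 27, None, None, 16, None, 21, None, 11]


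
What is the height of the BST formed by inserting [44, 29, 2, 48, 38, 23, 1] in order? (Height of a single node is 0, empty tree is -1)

Insertion order: [44, 29, 2, 48, 38, 23, 1]
Tree (level-order array): [44, 29, 48, 2, 38, None, None, 1, 23]
Compute height bottom-up (empty subtree = -1):
  height(1) = 1 + max(-1, -1) = 0
  height(23) = 1 + max(-1, -1) = 0
  height(2) = 1 + max(0, 0) = 1
  height(38) = 1 + max(-1, -1) = 0
  height(29) = 1 + max(1, 0) = 2
  height(48) = 1 + max(-1, -1) = 0
  height(44) = 1 + max(2, 0) = 3
Height = 3


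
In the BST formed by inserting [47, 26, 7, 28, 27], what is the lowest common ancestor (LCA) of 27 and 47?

Tree insertion order: [47, 26, 7, 28, 27]
Tree (level-order array): [47, 26, None, 7, 28, None, None, 27]
In a BST, the LCA of p=27, q=47 is the first node v on the
root-to-leaf path with p <= v <= q (go left if both < v, right if both > v).
Walk from root:
  at 47: 27 <= 47 <= 47, this is the LCA
LCA = 47


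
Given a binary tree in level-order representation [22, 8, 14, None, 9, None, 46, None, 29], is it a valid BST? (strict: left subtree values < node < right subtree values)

Level-order array: [22, 8, 14, None, 9, None, 46, None, 29]
Validate using subtree bounds (lo, hi): at each node, require lo < value < hi,
then recurse left with hi=value and right with lo=value.
Preorder trace (stopping at first violation):
  at node 22 with bounds (-inf, +inf): OK
  at node 8 with bounds (-inf, 22): OK
  at node 9 with bounds (8, 22): OK
  at node 29 with bounds (9, 22): VIOLATION
Node 29 violates its bound: not (9 < 29 < 22).
Result: Not a valid BST


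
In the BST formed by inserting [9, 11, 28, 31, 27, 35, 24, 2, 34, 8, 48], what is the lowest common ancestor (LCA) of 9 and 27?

Tree insertion order: [9, 11, 28, 31, 27, 35, 24, 2, 34, 8, 48]
Tree (level-order array): [9, 2, 11, None, 8, None, 28, None, None, 27, 31, 24, None, None, 35, None, None, 34, 48]
In a BST, the LCA of p=9, q=27 is the first node v on the
root-to-leaf path with p <= v <= q (go left if both < v, right if both > v).
Walk from root:
  at 9: 9 <= 9 <= 27, this is the LCA
LCA = 9


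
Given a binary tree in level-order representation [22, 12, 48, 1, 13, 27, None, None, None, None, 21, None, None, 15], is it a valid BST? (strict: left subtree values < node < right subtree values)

Level-order array: [22, 12, 48, 1, 13, 27, None, None, None, None, 21, None, None, 15]
Validate using subtree bounds (lo, hi): at each node, require lo < value < hi,
then recurse left with hi=value and right with lo=value.
Preorder trace (stopping at first violation):
  at node 22 with bounds (-inf, +inf): OK
  at node 12 with bounds (-inf, 22): OK
  at node 1 with bounds (-inf, 12): OK
  at node 13 with bounds (12, 22): OK
  at node 21 with bounds (13, 22): OK
  at node 15 with bounds (13, 21): OK
  at node 48 with bounds (22, +inf): OK
  at node 27 with bounds (22, 48): OK
No violation found at any node.
Result: Valid BST


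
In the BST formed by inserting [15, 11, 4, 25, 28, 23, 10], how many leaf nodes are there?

Tree built from: [15, 11, 4, 25, 28, 23, 10]
Tree (level-order array): [15, 11, 25, 4, None, 23, 28, None, 10]
Rule: A leaf has 0 children.
Per-node child counts:
  node 15: 2 child(ren)
  node 11: 1 child(ren)
  node 4: 1 child(ren)
  node 10: 0 child(ren)
  node 25: 2 child(ren)
  node 23: 0 child(ren)
  node 28: 0 child(ren)
Matching nodes: [10, 23, 28]
Count of leaf nodes: 3


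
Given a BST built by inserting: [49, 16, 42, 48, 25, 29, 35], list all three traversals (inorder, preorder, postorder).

Tree insertion order: [49, 16, 42, 48, 25, 29, 35]
Tree (level-order array): [49, 16, None, None, 42, 25, 48, None, 29, None, None, None, 35]
Inorder (L, root, R): [16, 25, 29, 35, 42, 48, 49]
Preorder (root, L, R): [49, 16, 42, 25, 29, 35, 48]
Postorder (L, R, root): [35, 29, 25, 48, 42, 16, 49]


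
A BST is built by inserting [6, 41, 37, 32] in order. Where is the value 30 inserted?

Starting tree (level order): [6, None, 41, 37, None, 32]
Insertion path: 6 -> 41 -> 37 -> 32
Result: insert 30 as left child of 32
Final tree (level order): [6, None, 41, 37, None, 32, None, 30]


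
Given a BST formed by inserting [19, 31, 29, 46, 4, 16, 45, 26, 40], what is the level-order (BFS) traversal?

Tree insertion order: [19, 31, 29, 46, 4, 16, 45, 26, 40]
Tree (level-order array): [19, 4, 31, None, 16, 29, 46, None, None, 26, None, 45, None, None, None, 40]
BFS from the root, enqueuing left then right child of each popped node:
  queue [19] -> pop 19, enqueue [4, 31], visited so far: [19]
  queue [4, 31] -> pop 4, enqueue [16], visited so far: [19, 4]
  queue [31, 16] -> pop 31, enqueue [29, 46], visited so far: [19, 4, 31]
  queue [16, 29, 46] -> pop 16, enqueue [none], visited so far: [19, 4, 31, 16]
  queue [29, 46] -> pop 29, enqueue [26], visited so far: [19, 4, 31, 16, 29]
  queue [46, 26] -> pop 46, enqueue [45], visited so far: [19, 4, 31, 16, 29, 46]
  queue [26, 45] -> pop 26, enqueue [none], visited so far: [19, 4, 31, 16, 29, 46, 26]
  queue [45] -> pop 45, enqueue [40], visited so far: [19, 4, 31, 16, 29, 46, 26, 45]
  queue [40] -> pop 40, enqueue [none], visited so far: [19, 4, 31, 16, 29, 46, 26, 45, 40]
Result: [19, 4, 31, 16, 29, 46, 26, 45, 40]


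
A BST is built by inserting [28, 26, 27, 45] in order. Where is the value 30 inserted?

Starting tree (level order): [28, 26, 45, None, 27]
Insertion path: 28 -> 45
Result: insert 30 as left child of 45
Final tree (level order): [28, 26, 45, None, 27, 30]


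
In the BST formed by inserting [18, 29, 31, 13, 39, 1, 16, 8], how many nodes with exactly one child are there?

Tree built from: [18, 29, 31, 13, 39, 1, 16, 8]
Tree (level-order array): [18, 13, 29, 1, 16, None, 31, None, 8, None, None, None, 39]
Rule: These are nodes with exactly 1 non-null child.
Per-node child counts:
  node 18: 2 child(ren)
  node 13: 2 child(ren)
  node 1: 1 child(ren)
  node 8: 0 child(ren)
  node 16: 0 child(ren)
  node 29: 1 child(ren)
  node 31: 1 child(ren)
  node 39: 0 child(ren)
Matching nodes: [1, 29, 31]
Count of nodes with exactly one child: 3


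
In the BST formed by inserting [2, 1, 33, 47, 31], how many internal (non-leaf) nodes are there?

Tree built from: [2, 1, 33, 47, 31]
Tree (level-order array): [2, 1, 33, None, None, 31, 47]
Rule: An internal node has at least one child.
Per-node child counts:
  node 2: 2 child(ren)
  node 1: 0 child(ren)
  node 33: 2 child(ren)
  node 31: 0 child(ren)
  node 47: 0 child(ren)
Matching nodes: [2, 33]
Count of internal (non-leaf) nodes: 2


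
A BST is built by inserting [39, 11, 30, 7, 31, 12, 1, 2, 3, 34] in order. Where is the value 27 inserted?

Starting tree (level order): [39, 11, None, 7, 30, 1, None, 12, 31, None, 2, None, None, None, 34, None, 3]
Insertion path: 39 -> 11 -> 30 -> 12
Result: insert 27 as right child of 12
Final tree (level order): [39, 11, None, 7, 30, 1, None, 12, 31, None, 2, None, 27, None, 34, None, 3]


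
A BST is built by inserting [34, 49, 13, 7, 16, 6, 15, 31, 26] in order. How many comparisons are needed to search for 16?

Search path for 16: 34 -> 13 -> 16
Found: True
Comparisons: 3


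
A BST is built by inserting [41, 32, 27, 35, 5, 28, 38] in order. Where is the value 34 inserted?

Starting tree (level order): [41, 32, None, 27, 35, 5, 28, None, 38]
Insertion path: 41 -> 32 -> 35
Result: insert 34 as left child of 35
Final tree (level order): [41, 32, None, 27, 35, 5, 28, 34, 38]


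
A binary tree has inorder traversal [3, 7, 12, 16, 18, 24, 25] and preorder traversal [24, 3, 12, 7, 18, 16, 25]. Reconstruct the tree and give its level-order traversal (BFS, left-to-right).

Inorder:  [3, 7, 12, 16, 18, 24, 25]
Preorder: [24, 3, 12, 7, 18, 16, 25]
Algorithm: preorder visits root first, so consume preorder in order;
for each root, split the current inorder slice at that value into
left-subtree inorder and right-subtree inorder, then recurse.
Recursive splits:
  root=24; inorder splits into left=[3, 7, 12, 16, 18], right=[25]
  root=3; inorder splits into left=[], right=[7, 12, 16, 18]
  root=12; inorder splits into left=[7], right=[16, 18]
  root=7; inorder splits into left=[], right=[]
  root=18; inorder splits into left=[16], right=[]
  root=16; inorder splits into left=[], right=[]
  root=25; inorder splits into left=[], right=[]
Reconstructed level-order: [24, 3, 25, 12, 7, 18, 16]


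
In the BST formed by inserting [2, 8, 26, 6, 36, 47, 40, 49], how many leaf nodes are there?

Tree built from: [2, 8, 26, 6, 36, 47, 40, 49]
Tree (level-order array): [2, None, 8, 6, 26, None, None, None, 36, None, 47, 40, 49]
Rule: A leaf has 0 children.
Per-node child counts:
  node 2: 1 child(ren)
  node 8: 2 child(ren)
  node 6: 0 child(ren)
  node 26: 1 child(ren)
  node 36: 1 child(ren)
  node 47: 2 child(ren)
  node 40: 0 child(ren)
  node 49: 0 child(ren)
Matching nodes: [6, 40, 49]
Count of leaf nodes: 3


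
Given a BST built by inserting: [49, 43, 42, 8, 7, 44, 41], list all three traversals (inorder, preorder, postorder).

Tree insertion order: [49, 43, 42, 8, 7, 44, 41]
Tree (level-order array): [49, 43, None, 42, 44, 8, None, None, None, 7, 41]
Inorder (L, root, R): [7, 8, 41, 42, 43, 44, 49]
Preorder (root, L, R): [49, 43, 42, 8, 7, 41, 44]
Postorder (L, R, root): [7, 41, 8, 42, 44, 43, 49]


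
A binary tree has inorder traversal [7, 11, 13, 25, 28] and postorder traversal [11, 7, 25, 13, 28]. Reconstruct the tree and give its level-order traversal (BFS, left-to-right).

Inorder:   [7, 11, 13, 25, 28]
Postorder: [11, 7, 25, 13, 28]
Algorithm: postorder visits root last, so walk postorder right-to-left;
each value is the root of the current inorder slice — split it at that
value, recurse on the right subtree first, then the left.
Recursive splits:
  root=28; inorder splits into left=[7, 11, 13, 25], right=[]
  root=13; inorder splits into left=[7, 11], right=[25]
  root=25; inorder splits into left=[], right=[]
  root=7; inorder splits into left=[], right=[11]
  root=11; inorder splits into left=[], right=[]
Reconstructed level-order: [28, 13, 7, 25, 11]


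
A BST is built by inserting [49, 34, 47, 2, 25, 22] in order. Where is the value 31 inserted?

Starting tree (level order): [49, 34, None, 2, 47, None, 25, None, None, 22]
Insertion path: 49 -> 34 -> 2 -> 25
Result: insert 31 as right child of 25
Final tree (level order): [49, 34, None, 2, 47, None, 25, None, None, 22, 31]


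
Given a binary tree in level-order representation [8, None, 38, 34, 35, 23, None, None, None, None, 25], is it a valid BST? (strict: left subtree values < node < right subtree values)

Level-order array: [8, None, 38, 34, 35, 23, None, None, None, None, 25]
Validate using subtree bounds (lo, hi): at each node, require lo < value < hi,
then recurse left with hi=value and right with lo=value.
Preorder trace (stopping at first violation):
  at node 8 with bounds (-inf, +inf): OK
  at node 38 with bounds (8, +inf): OK
  at node 34 with bounds (8, 38): OK
  at node 23 with bounds (8, 34): OK
  at node 25 with bounds (23, 34): OK
  at node 35 with bounds (38, +inf): VIOLATION
Node 35 violates its bound: not (38 < 35 < +inf).
Result: Not a valid BST


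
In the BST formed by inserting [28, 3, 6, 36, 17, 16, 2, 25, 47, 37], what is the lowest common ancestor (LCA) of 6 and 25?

Tree insertion order: [28, 3, 6, 36, 17, 16, 2, 25, 47, 37]
Tree (level-order array): [28, 3, 36, 2, 6, None, 47, None, None, None, 17, 37, None, 16, 25]
In a BST, the LCA of p=6, q=25 is the first node v on the
root-to-leaf path with p <= v <= q (go left if both < v, right if both > v).
Walk from root:
  at 28: both 6 and 25 < 28, go left
  at 3: both 6 and 25 > 3, go right
  at 6: 6 <= 6 <= 25, this is the LCA
LCA = 6


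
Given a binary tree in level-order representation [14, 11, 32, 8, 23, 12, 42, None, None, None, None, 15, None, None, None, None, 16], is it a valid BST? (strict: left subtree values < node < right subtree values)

Level-order array: [14, 11, 32, 8, 23, 12, 42, None, None, None, None, 15, None, None, None, None, 16]
Validate using subtree bounds (lo, hi): at each node, require lo < value < hi,
then recurse left with hi=value and right with lo=value.
Preorder trace (stopping at first violation):
  at node 14 with bounds (-inf, +inf): OK
  at node 11 with bounds (-inf, 14): OK
  at node 8 with bounds (-inf, 11): OK
  at node 23 with bounds (11, 14): VIOLATION
Node 23 violates its bound: not (11 < 23 < 14).
Result: Not a valid BST
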